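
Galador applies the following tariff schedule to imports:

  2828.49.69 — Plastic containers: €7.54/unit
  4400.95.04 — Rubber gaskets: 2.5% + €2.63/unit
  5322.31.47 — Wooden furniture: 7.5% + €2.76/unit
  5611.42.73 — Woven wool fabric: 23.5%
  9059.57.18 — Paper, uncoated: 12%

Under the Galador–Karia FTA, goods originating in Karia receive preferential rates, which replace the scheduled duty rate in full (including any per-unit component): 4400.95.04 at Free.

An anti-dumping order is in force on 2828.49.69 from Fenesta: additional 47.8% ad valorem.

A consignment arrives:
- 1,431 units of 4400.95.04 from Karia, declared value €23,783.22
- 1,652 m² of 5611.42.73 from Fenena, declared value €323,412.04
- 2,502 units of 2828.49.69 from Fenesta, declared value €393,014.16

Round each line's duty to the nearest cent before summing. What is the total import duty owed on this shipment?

Line 1 (4400.95.04, Karia, 1,431 units, €23,783.22):
Base rate for 4400.95.04 is 2.5% + €2.63/unit.
Origin Karia qualifies under the Galador–Karia agreement and 4400.95.04 is covered: preferential rate Free applies instead.
Duty = €23,783.22 × 0% = €0.00.
Line 2 (5611.42.73, Fenena, 1,652 m², €323,412.04):
Base rate for 5611.42.73 is 23.5%.
Duty = €323,412.04 × 23.5% = €76,001.83.
Line 3 (2828.49.69, Fenesta, 2,502 units, €393,014.16):
Base rate for 2828.49.69 is €7.54/unit.
Additional duty on 2828.49.69 from Fenesta: +47.8% ad valorem. Applied ad valorem rate = 47.8%.
Duty = €393,014.16 × 47.8% + 2,502 × €7.54 = €206,725.85.
Total = €0.00 + €76,001.83 + €206,725.85 = €282,727.68.

€282,727.68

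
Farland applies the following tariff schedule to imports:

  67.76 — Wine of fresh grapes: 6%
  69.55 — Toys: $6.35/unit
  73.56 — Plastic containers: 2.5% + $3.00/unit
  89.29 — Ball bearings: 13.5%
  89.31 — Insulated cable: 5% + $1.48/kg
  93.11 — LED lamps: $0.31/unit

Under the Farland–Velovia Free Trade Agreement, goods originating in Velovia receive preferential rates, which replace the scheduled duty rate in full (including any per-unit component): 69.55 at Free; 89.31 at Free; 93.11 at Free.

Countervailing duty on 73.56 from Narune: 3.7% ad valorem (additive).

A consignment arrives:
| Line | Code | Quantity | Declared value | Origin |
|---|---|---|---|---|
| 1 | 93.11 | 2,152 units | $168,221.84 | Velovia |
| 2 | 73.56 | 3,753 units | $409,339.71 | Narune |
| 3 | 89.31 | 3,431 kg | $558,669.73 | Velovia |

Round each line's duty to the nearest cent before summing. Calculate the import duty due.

$36,638.06

Line 1 (93.11, Velovia, 2,152 units, $168,221.84):
Base rate for 93.11 is $0.31/unit.
Origin Velovia qualifies under the Farland–Velovia agreement and 93.11 is covered: preferential rate Free applies instead.
Duty = $168,221.84 × 0% = $0.00.
Line 2 (73.56, Narune, 3,753 units, $409,339.71):
Base rate for 73.56 is 2.5% + $3.00/unit.
Additional duty on 73.56 from Narune: +3.7%. Applied ad valorem rate: 2.5% + 3.7% = 6.2%.
Duty = $409,339.71 × 6.2% + 3,753 × $3.00 = $36,638.06.
Line 3 (89.31, Velovia, 3,431 kg, $558,669.73):
Base rate for 89.31 is 5% + $1.48/kg.
Origin Velovia qualifies under the Farland–Velovia agreement and 89.31 is covered: preferential rate Free applies instead.
Duty = $558,669.73 × 0% = $0.00.
Total = $0.00 + $36,638.06 + $0.00 = $36,638.06.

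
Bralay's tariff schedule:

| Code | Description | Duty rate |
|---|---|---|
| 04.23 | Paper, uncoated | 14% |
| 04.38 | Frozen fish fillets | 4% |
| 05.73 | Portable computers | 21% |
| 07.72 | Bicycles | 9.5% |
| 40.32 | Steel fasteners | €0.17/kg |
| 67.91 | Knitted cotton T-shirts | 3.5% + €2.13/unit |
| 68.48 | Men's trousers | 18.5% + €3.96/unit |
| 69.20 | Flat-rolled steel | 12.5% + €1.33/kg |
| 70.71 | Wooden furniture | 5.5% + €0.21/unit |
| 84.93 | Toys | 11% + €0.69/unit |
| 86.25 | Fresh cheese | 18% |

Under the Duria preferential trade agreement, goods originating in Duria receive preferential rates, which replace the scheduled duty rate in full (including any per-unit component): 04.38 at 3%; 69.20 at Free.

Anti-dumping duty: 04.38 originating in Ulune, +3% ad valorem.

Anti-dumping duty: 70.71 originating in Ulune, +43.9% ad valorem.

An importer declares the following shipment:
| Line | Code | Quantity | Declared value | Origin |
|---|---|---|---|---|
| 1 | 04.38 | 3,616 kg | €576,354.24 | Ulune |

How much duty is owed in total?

Line 1 (04.38, Ulune, 3,616 kg, €576,354.24):
Base rate for 04.38 is 4%.
04.38 has an FTA preferential rate, but origin Ulune is not Duria; base rate stands.
Additional duty on 04.38 from Ulune: +3%. Applied ad valorem rate: 4% + 3% = 7%.
Duty = €576,354.24 × 7% = €40,344.80.

€40,344.80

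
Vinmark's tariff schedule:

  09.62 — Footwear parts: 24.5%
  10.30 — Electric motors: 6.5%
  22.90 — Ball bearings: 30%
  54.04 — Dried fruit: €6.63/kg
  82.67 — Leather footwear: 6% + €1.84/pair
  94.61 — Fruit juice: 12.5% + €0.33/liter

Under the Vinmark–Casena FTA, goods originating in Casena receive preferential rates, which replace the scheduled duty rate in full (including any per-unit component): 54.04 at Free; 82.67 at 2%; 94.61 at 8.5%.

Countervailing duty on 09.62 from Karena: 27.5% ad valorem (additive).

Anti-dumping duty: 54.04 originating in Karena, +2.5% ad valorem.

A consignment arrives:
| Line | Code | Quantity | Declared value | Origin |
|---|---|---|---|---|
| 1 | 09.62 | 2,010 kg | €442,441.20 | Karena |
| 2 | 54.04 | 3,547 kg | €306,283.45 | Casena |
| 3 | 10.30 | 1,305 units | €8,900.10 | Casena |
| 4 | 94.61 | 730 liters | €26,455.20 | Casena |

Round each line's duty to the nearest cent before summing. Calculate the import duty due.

Line 1 (09.62, Karena, 2,010 kg, €442,441.20):
Base rate for 09.62 is 24.5%.
Additional duty on 09.62 from Karena: +27.5%. Applied ad valorem rate: 24.5% + 27.5% = 52%.
Duty = €442,441.20 × 52% = €230,069.42.
Line 2 (54.04, Casena, 3,547 kg, €306,283.45):
Base rate for 54.04 is €6.63/kg.
Origin Casena qualifies under the Vinmark–Casena agreement and 54.04 is covered: preferential rate Free applies instead.
The additional-duty order on 54.04 targets Karena, not Casena; it does not apply.
Duty = €306,283.45 × 0% = €0.00.
Line 3 (10.30, Casena, 1,305 units, €8,900.10):
Base rate for 10.30 is 6.5%.
Origin Casena is the FTA partner but 10.30 is not on the preference list; base rate stands.
Duty = €8,900.10 × 6.5% = €578.51.
Line 4 (94.61, Casena, 730 liters, €26,455.20):
Base rate for 94.61 is 12.5% + €0.33/liter.
Origin Casena qualifies under the Vinmark–Casena agreement and 94.61 is covered: preferential rate 8.5% applies instead.
Duty = €26,455.20 × 8.5% = €2,248.69.
Total = €230,069.42 + €0.00 + €578.51 + €2,248.69 = €232,896.62.

€232,896.62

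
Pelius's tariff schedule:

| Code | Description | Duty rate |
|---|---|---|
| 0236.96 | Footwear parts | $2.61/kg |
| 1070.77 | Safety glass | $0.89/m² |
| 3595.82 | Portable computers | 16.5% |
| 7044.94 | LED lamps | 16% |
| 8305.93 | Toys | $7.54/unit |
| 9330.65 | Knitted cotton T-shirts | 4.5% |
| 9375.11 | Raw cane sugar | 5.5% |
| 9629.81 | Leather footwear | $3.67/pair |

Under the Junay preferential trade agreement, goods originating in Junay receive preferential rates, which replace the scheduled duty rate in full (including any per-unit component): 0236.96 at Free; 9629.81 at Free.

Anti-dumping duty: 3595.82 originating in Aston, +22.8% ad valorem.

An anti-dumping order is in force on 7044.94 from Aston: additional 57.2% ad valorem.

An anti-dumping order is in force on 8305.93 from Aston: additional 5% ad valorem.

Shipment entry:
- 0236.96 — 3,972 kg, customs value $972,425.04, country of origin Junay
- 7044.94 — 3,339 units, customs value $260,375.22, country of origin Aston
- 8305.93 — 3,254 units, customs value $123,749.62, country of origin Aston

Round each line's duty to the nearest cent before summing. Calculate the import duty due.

Line 1 (0236.96, Junay, 3,972 kg, $972,425.04):
Base rate for 0236.96 is $2.61/kg.
Origin Junay qualifies under the Pelius–Junay agreement and 0236.96 is covered: preferential rate Free applies instead.
Duty = $972,425.04 × 0% = $0.00.
Line 2 (7044.94, Aston, 3,339 units, $260,375.22):
Base rate for 7044.94 is 16%.
Additional duty on 7044.94 from Aston: +57.2%. Applied ad valorem rate: 16% + 57.2% = 73.2%.
Duty = $260,375.22 × 73.2% = $190,594.66.
Line 3 (8305.93, Aston, 3,254 units, $123,749.62):
Base rate for 8305.93 is $7.54/unit.
Additional duty on 8305.93 from Aston: +5% ad valorem. Applied ad valorem rate = 5%.
Duty = $123,749.62 × 5% + 3,254 × $7.54 = $30,722.64.
Total = $0.00 + $190,594.66 + $30,722.64 = $221,317.30.

$221,317.30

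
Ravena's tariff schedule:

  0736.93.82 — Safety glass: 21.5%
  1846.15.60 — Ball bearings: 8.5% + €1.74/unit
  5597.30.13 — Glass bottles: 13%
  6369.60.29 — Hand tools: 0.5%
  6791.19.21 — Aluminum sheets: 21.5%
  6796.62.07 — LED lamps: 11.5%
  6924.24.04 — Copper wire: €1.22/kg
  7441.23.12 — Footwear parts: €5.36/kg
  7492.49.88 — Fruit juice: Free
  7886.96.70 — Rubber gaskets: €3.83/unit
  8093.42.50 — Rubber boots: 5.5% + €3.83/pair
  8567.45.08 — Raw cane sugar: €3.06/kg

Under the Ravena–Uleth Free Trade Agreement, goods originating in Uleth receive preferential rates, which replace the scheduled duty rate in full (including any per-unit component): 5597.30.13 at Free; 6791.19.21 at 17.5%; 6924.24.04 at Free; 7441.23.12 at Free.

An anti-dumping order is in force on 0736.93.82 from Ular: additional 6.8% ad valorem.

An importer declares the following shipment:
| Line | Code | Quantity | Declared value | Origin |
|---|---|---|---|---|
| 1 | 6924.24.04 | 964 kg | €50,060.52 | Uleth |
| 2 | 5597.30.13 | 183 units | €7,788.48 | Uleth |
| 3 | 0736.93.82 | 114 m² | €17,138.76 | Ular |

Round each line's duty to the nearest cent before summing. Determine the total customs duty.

Line 1 (6924.24.04, Uleth, 964 kg, €50,060.52):
Base rate for 6924.24.04 is €1.22/kg.
Origin Uleth qualifies under the Ravena–Uleth agreement and 6924.24.04 is covered: preferential rate Free applies instead.
Duty = €50,060.52 × 0% = €0.00.
Line 2 (5597.30.13, Uleth, 183 units, €7,788.48):
Base rate for 5597.30.13 is 13%.
Origin Uleth qualifies under the Ravena–Uleth agreement and 5597.30.13 is covered: preferential rate Free applies instead.
Duty = €7,788.48 × 0% = €0.00.
Line 3 (0736.93.82, Ular, 114 m², €17,138.76):
Base rate for 0736.93.82 is 21.5%.
Additional duty on 0736.93.82 from Ular: +6.8%. Applied ad valorem rate: 21.5% + 6.8% = 28.3%.
Duty = €17,138.76 × 28.3% = €4,850.27.
Total = €0.00 + €0.00 + €4,850.27 = €4,850.27.

€4,850.27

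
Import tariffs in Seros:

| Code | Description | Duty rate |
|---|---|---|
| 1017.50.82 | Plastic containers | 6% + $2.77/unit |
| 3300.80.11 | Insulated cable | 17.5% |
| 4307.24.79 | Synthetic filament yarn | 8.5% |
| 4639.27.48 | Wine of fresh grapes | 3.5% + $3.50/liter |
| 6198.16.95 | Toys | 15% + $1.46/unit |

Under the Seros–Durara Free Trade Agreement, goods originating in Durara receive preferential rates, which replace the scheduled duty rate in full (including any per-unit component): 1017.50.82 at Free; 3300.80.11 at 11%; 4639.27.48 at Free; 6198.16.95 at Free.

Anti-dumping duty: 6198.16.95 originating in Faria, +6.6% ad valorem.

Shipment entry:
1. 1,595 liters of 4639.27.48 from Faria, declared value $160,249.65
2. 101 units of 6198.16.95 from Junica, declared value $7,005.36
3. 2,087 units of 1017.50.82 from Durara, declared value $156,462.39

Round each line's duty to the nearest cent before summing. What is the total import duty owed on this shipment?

$12,389.50

Line 1 (4639.27.48, Faria, 1,595 liters, $160,249.65):
Base rate for 4639.27.48 is 3.5% + $3.50/liter.
4639.27.48 has an FTA preferential rate, but origin Faria is not Durara; base rate stands.
Duty = $160,249.65 × 3.5% + 1,595 × $3.50 = $11,191.24.
Line 2 (6198.16.95, Junica, 101 units, $7,005.36):
Base rate for 6198.16.95 is 15% + $1.46/unit.
6198.16.95 has an FTA preferential rate, but origin Junica is not Durara; base rate stands.
The additional-duty order on 6198.16.95 targets Faria, not Junica; it does not apply.
Duty = $7,005.36 × 15% + 101 × $1.46 = $1,198.26.
Line 3 (1017.50.82, Durara, 2,087 units, $156,462.39):
Base rate for 1017.50.82 is 6% + $2.77/unit.
Origin Durara qualifies under the Seros–Durara agreement and 1017.50.82 is covered: preferential rate Free applies instead.
Duty = $156,462.39 × 0% = $0.00.
Total = $11,191.24 + $1,198.26 + $0.00 = $12,389.50.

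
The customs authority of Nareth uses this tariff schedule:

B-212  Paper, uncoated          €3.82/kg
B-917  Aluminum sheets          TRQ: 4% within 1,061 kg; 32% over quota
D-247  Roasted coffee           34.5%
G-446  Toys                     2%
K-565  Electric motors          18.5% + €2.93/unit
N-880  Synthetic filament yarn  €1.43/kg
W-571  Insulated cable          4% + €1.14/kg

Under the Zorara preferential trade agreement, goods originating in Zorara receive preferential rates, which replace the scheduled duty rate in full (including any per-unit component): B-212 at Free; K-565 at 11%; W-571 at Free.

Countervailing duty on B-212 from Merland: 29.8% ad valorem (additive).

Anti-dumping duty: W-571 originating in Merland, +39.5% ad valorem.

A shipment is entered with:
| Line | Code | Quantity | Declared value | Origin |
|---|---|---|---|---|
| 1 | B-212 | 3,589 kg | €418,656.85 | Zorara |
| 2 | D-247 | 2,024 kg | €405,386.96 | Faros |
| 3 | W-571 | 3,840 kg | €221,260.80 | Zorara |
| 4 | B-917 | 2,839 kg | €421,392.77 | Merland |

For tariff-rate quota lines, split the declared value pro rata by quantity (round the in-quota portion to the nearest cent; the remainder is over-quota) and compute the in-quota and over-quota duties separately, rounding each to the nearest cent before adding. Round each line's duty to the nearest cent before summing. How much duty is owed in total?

Line 1 (B-212, Zorara, 3,589 kg, €418,656.85):
Base rate for B-212 is €3.82/kg.
Origin Zorara qualifies under the Nareth–Zorara agreement and B-212 is covered: preferential rate Free applies instead.
The additional-duty order on B-212 targets Merland, not Zorara; it does not apply.
Duty = €418,656.85 × 0% = €0.00.
Line 2 (D-247, Faros, 2,024 kg, €405,386.96):
Base rate for D-247 is 34.5%.
Duty = €405,386.96 × 34.5% = €139,858.50.
Line 3 (W-571, Zorara, 3,840 kg, €221,260.80):
Base rate for W-571 is 4% + €1.14/kg.
Origin Zorara qualifies under the Nareth–Zorara agreement and W-571 is covered: preferential rate Free applies instead.
The additional-duty order on W-571 targets Merland, not Zorara; it does not apply.
Duty = €221,260.80 × 0% = €0.00.
Line 4 (B-917, Merland, 2,839 kg, €421,392.77):
Code B-917 is under a tariff-rate quota (threshold 1,061 kg). In-quota: 1,061 kg at 4%; over-quota: 1,778 kg at 32%.
Pro-rata value split: in-quota = €421,392.77 × 1,061/2,839 = €157,484.23; over-quota = €421,392.77 − €157,484.23 = €263,908.54.
In-quota duty = €157,484.23 × 4% = €6,299.37. Over-quota duty = €263,908.54 × 32% = €84,450.73.
Line duty = €6,299.37 + €84,450.73 = €90,750.10.
Total = €0.00 + €139,858.50 + €0.00 + €90,750.10 = €230,608.60.

€230,608.60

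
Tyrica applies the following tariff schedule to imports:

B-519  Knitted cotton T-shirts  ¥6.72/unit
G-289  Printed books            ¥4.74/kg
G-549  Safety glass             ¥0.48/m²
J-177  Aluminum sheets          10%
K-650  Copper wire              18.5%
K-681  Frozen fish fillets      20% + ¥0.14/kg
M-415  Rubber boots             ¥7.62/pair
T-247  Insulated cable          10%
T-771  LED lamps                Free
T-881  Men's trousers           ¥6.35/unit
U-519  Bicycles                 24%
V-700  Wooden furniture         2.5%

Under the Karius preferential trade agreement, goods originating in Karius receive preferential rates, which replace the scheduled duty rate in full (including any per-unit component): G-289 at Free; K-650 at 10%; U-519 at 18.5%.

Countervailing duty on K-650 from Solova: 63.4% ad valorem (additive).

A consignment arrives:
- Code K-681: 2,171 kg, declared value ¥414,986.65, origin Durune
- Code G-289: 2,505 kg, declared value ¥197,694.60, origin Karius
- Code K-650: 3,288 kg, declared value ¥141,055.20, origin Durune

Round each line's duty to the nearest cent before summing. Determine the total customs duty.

¥109,396.48

Line 1 (K-681, Durune, 2,171 kg, ¥414,986.65):
Base rate for K-681 is 20% + ¥0.14/kg.
Duty = ¥414,986.65 × 20% + 2,171 × ¥0.14 = ¥83,301.27.
Line 2 (G-289, Karius, 2,505 kg, ¥197,694.60):
Base rate for G-289 is ¥4.74/kg.
Origin Karius qualifies under the Tyrica–Karius agreement and G-289 is covered: preferential rate Free applies instead.
Duty = ¥197,694.60 × 0% = ¥0.00.
Line 3 (K-650, Durune, 3,288 kg, ¥141,055.20):
Base rate for K-650 is 18.5%.
K-650 has an FTA preferential rate, but origin Durune is not Karius; base rate stands.
The additional-duty order on K-650 targets Solova, not Durune; it does not apply.
Duty = ¥141,055.20 × 18.5% = ¥26,095.21.
Total = ¥83,301.27 + ¥0.00 + ¥26,095.21 = ¥109,396.48.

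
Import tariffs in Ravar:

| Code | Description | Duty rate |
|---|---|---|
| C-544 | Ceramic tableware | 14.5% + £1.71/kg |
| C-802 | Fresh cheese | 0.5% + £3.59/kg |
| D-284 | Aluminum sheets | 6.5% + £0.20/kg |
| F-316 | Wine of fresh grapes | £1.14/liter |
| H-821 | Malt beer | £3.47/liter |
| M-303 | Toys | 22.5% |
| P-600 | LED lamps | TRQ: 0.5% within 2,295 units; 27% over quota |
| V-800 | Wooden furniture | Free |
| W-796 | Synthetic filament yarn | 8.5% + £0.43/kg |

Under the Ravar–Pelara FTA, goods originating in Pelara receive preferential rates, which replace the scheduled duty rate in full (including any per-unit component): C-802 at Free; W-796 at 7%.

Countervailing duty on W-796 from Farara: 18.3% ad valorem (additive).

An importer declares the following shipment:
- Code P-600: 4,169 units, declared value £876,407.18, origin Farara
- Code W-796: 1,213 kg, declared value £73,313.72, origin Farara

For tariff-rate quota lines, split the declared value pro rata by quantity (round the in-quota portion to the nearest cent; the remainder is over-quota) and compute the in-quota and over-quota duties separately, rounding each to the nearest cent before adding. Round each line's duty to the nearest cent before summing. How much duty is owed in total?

£128,949.06

Line 1 (P-600, Farara, 4,169 units, £876,407.18):
Code P-600 is under a tariff-rate quota (threshold 2,295 units). In-quota: 2,295 units at 0.5%; over-quota: 1,874 units at 27%.
Pro-rata value split: in-quota = £876,407.18 × 2,295/4,169 = £482,454.90; over-quota = £876,407.18 − £482,454.90 = £393,952.28.
In-quota duty = £482,454.90 × 0.5% = £2,412.27. Over-quota duty = £393,952.28 × 27% = £106,367.12.
Line duty = £2,412.27 + £106,367.12 = £108,779.39.
Line 2 (W-796, Farara, 1,213 kg, £73,313.72):
Base rate for W-796 is 8.5% + £0.43/kg.
W-796 has an FTA preferential rate, but origin Farara is not Pelara; base rate stands.
Additional duty on W-796 from Farara: +18.3%. Applied ad valorem rate: 8.5% + 18.3% = 26.8%.
Duty = £73,313.72 × 26.8% + 1,213 × £0.43 = £20,169.67.
Total = £108,779.39 + £20,169.67 = £128,949.06.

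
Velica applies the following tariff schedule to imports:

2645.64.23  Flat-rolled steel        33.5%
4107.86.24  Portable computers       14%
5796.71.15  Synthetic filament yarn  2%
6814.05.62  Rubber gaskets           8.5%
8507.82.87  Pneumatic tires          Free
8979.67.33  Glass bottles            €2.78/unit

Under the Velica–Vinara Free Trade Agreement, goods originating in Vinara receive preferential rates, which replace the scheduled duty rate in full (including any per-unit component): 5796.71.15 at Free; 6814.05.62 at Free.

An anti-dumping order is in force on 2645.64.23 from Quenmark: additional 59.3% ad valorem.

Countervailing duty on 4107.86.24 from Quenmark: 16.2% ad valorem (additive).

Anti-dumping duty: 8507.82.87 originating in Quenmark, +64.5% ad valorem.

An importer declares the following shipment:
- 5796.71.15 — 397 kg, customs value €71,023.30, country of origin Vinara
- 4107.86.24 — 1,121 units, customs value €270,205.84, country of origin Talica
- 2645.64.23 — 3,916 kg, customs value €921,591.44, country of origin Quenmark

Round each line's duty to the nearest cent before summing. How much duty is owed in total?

€893,065.68

Line 1 (5796.71.15, Vinara, 397 kg, €71,023.30):
Base rate for 5796.71.15 is 2%.
Origin Vinara qualifies under the Velica–Vinara agreement and 5796.71.15 is covered: preferential rate Free applies instead.
Duty = €71,023.30 × 0% = €0.00.
Line 2 (4107.86.24, Talica, 1,121 units, €270,205.84):
Base rate for 4107.86.24 is 14%.
The additional-duty order on 4107.86.24 targets Quenmark, not Talica; it does not apply.
Duty = €270,205.84 × 14% = €37,828.82.
Line 3 (2645.64.23, Quenmark, 3,916 kg, €921,591.44):
Base rate for 2645.64.23 is 33.5%.
Additional duty on 2645.64.23 from Quenmark: +59.3%. Applied ad valorem rate: 33.5% + 59.3% = 92.8%.
Duty = €921,591.44 × 92.8% = €855,236.86.
Total = €0.00 + €37,828.82 + €855,236.86 = €893,065.68.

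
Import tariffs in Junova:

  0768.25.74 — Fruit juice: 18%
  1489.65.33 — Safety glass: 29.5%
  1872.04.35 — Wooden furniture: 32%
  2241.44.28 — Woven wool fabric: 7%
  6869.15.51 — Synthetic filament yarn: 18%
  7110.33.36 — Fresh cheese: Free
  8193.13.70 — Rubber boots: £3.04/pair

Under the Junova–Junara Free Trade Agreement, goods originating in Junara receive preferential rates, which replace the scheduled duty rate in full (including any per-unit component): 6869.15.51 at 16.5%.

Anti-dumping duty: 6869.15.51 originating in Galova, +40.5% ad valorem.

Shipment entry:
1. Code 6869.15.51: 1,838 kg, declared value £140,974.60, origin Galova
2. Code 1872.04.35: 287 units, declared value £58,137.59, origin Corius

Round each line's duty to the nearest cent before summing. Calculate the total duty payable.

Line 1 (6869.15.51, Galova, 1,838 kg, £140,974.60):
Base rate for 6869.15.51 is 18%.
6869.15.51 has an FTA preferential rate, but origin Galova is not Junara; base rate stands.
Additional duty on 6869.15.51 from Galova: +40.5%. Applied ad valorem rate: 18% + 40.5% = 58.5%.
Duty = £140,974.60 × 58.5% = £82,470.14.
Line 2 (1872.04.35, Corius, 287 units, £58,137.59):
Base rate for 1872.04.35 is 32%.
Duty = £58,137.59 × 32% = £18,604.03.
Total = £82,470.14 + £18,604.03 = £101,074.17.

£101,074.17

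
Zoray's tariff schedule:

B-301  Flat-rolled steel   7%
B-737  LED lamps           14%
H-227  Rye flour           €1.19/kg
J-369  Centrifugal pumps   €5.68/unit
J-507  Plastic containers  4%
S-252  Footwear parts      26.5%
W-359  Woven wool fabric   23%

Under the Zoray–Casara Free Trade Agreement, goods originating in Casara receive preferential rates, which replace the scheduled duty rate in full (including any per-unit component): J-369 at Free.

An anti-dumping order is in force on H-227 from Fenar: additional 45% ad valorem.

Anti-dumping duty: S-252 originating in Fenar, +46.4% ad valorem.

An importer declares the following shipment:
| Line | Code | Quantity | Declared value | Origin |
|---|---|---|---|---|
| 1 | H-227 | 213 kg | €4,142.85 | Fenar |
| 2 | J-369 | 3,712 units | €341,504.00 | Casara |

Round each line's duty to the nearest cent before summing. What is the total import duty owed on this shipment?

Line 1 (H-227, Fenar, 213 kg, €4,142.85):
Base rate for H-227 is €1.19/kg.
Additional duty on H-227 from Fenar: +45% ad valorem. Applied ad valorem rate = 45%.
Duty = €4,142.85 × 45% + 213 × €1.19 = €2,117.75.
Line 2 (J-369, Casara, 3,712 units, €341,504.00):
Base rate for J-369 is €5.68/unit.
Origin Casara qualifies under the Zoray–Casara agreement and J-369 is covered: preferential rate Free applies instead.
Duty = €341,504.00 × 0% = €0.00.
Total = €2,117.75 + €0.00 = €2,117.75.

€2,117.75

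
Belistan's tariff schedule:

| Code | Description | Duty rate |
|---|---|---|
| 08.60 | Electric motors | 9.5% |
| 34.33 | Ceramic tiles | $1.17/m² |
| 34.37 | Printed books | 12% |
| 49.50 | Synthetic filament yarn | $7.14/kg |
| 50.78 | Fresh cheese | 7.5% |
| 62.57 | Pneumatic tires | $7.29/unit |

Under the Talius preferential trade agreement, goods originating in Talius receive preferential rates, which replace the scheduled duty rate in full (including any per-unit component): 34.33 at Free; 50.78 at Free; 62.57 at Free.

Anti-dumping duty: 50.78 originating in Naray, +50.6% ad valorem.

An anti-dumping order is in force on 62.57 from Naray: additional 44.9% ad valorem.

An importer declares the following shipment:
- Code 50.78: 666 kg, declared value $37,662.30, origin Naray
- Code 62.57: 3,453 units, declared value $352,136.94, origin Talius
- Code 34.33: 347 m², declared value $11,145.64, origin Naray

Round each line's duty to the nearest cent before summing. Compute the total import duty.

$22,287.79

Line 1 (50.78, Naray, 666 kg, $37,662.30):
Base rate for 50.78 is 7.5%.
50.78 has an FTA preferential rate, but origin Naray is not Talius; base rate stands.
Additional duty on 50.78 from Naray: +50.6%. Applied ad valorem rate: 7.5% + 50.6% = 58.1%.
Duty = $37,662.30 × 58.1% = $21,881.80.
Line 2 (62.57, Talius, 3,453 units, $352,136.94):
Base rate for 62.57 is $7.29/unit.
Origin Talius qualifies under the Belistan–Talius agreement and 62.57 is covered: preferential rate Free applies instead.
The additional-duty order on 62.57 targets Naray, not Talius; it does not apply.
Duty = $352,136.94 × 0% = $0.00.
Line 3 (34.33, Naray, 347 m², $11,145.64):
Base rate for 34.33 is $1.17/m².
34.33 has an FTA preferential rate, but origin Naray is not Talius; base rate stands.
Duty = 347 × $1.17 = $405.99.
Total = $21,881.80 + $0.00 + $405.99 = $22,287.79.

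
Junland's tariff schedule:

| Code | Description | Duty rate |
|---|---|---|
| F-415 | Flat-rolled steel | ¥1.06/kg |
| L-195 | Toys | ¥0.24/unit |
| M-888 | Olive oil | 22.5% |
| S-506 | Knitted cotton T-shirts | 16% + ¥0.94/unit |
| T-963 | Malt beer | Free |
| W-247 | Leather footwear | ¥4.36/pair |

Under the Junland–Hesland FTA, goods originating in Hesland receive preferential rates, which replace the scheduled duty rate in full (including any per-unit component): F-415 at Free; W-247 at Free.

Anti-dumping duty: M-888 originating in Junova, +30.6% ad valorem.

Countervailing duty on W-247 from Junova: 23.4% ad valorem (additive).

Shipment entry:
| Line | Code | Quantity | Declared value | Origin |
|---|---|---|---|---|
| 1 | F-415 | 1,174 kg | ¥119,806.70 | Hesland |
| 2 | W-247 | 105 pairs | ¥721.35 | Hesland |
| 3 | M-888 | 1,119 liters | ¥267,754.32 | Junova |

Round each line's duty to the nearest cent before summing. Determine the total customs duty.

Line 1 (F-415, Hesland, 1,174 kg, ¥119,806.70):
Base rate for F-415 is ¥1.06/kg.
Origin Hesland qualifies under the Junland–Hesland agreement and F-415 is covered: preferential rate Free applies instead.
Duty = ¥119,806.70 × 0% = ¥0.00.
Line 2 (W-247, Hesland, 105 pairs, ¥721.35):
Base rate for W-247 is ¥4.36/pair.
Origin Hesland qualifies under the Junland–Hesland agreement and W-247 is covered: preferential rate Free applies instead.
The additional-duty order on W-247 targets Junova, not Hesland; it does not apply.
Duty = ¥721.35 × 0% = ¥0.00.
Line 3 (M-888, Junova, 1,119 liters, ¥267,754.32):
Base rate for M-888 is 22.5%.
Additional duty on M-888 from Junova: +30.6%. Applied ad valorem rate: 22.5% + 30.6% = 53.1%.
Duty = ¥267,754.32 × 53.1% = ¥142,177.54.
Total = ¥0.00 + ¥0.00 + ¥142,177.54 = ¥142,177.54.

¥142,177.54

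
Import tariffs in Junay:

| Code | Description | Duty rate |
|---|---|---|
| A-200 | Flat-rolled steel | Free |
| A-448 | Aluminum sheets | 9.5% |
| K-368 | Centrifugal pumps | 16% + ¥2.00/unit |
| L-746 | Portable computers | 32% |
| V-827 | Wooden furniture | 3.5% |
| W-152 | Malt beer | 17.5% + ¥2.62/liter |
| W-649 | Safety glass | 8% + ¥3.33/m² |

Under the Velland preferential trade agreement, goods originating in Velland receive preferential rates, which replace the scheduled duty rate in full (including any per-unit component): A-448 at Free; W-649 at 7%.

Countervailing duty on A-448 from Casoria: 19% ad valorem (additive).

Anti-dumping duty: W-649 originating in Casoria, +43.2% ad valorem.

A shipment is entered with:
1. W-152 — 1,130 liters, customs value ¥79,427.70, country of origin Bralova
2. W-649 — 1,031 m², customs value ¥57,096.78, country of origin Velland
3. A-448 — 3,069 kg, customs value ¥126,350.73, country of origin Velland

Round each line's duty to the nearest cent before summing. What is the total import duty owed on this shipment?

¥20,857.22

Line 1 (W-152, Bralova, 1,130 liters, ¥79,427.70):
Base rate for W-152 is 17.5% + ¥2.62/liter.
Duty = ¥79,427.70 × 17.5% + 1,130 × ¥2.62 = ¥16,860.45.
Line 2 (W-649, Velland, 1,031 m², ¥57,096.78):
Base rate for W-649 is 8% + ¥3.33/m².
Origin Velland qualifies under the Junay–Velland agreement and W-649 is covered: preferential rate 7% applies instead.
The additional-duty order on W-649 targets Casoria, not Velland; it does not apply.
Duty = ¥57,096.78 × 7% = ¥3,996.77.
Line 3 (A-448, Velland, 3,069 kg, ¥126,350.73):
Base rate for A-448 is 9.5%.
Origin Velland qualifies under the Junay–Velland agreement and A-448 is covered: preferential rate Free applies instead.
The additional-duty order on A-448 targets Casoria, not Velland; it does not apply.
Duty = ¥126,350.73 × 0% = ¥0.00.
Total = ¥16,860.45 + ¥3,996.77 + ¥0.00 = ¥20,857.22.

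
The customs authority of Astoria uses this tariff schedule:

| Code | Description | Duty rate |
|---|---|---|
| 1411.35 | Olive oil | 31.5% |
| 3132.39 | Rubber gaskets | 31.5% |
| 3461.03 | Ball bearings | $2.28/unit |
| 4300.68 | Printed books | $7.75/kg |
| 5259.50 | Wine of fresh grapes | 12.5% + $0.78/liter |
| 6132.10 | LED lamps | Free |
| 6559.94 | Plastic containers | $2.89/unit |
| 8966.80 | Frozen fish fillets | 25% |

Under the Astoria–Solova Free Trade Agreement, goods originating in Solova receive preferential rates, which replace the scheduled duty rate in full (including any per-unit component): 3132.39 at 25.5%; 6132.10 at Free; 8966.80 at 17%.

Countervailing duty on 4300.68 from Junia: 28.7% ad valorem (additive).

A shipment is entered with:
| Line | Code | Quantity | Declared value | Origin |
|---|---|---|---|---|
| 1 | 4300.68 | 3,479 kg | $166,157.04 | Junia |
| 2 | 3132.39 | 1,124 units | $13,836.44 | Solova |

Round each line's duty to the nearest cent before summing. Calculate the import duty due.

Line 1 (4300.68, Junia, 3,479 kg, $166,157.04):
Base rate for 4300.68 is $7.75/kg.
Additional duty on 4300.68 from Junia: +28.7% ad valorem. Applied ad valorem rate = 28.7%.
Duty = $166,157.04 × 28.7% + 3,479 × $7.75 = $74,649.32.
Line 2 (3132.39, Solova, 1,124 units, $13,836.44):
Base rate for 3132.39 is 31.5%.
Origin Solova qualifies under the Astoria–Solova agreement and 3132.39 is covered: preferential rate 25.5% applies instead.
Duty = $13,836.44 × 25.5% = $3,528.29.
Total = $74,649.32 + $3,528.29 = $78,177.61.

$78,177.61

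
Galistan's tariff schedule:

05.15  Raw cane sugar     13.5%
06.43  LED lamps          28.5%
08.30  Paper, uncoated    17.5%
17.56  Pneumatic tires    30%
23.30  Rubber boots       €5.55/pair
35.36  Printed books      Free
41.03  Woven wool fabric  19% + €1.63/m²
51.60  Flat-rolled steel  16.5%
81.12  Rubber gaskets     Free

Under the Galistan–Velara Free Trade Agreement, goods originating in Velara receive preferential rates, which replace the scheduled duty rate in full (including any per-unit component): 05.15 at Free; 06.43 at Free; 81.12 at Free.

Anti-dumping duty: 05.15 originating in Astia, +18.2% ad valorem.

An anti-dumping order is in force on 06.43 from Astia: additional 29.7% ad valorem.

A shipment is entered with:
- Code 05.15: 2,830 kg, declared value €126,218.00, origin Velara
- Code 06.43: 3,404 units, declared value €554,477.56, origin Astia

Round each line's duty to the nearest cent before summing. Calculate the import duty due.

Line 1 (05.15, Velara, 2,830 kg, €126,218.00):
Base rate for 05.15 is 13.5%.
Origin Velara qualifies under the Galistan–Velara agreement and 05.15 is covered: preferential rate Free applies instead.
The additional-duty order on 05.15 targets Astia, not Velara; it does not apply.
Duty = €126,218.00 × 0% = €0.00.
Line 2 (06.43, Astia, 3,404 units, €554,477.56):
Base rate for 06.43 is 28.5%.
06.43 has an FTA preferential rate, but origin Astia is not Velara; base rate stands.
Additional duty on 06.43 from Astia: +29.7%. Applied ad valorem rate: 28.5% + 29.7% = 58.2%.
Duty = €554,477.56 × 58.2% = €322,705.94.
Total = €0.00 + €322,705.94 = €322,705.94.

€322,705.94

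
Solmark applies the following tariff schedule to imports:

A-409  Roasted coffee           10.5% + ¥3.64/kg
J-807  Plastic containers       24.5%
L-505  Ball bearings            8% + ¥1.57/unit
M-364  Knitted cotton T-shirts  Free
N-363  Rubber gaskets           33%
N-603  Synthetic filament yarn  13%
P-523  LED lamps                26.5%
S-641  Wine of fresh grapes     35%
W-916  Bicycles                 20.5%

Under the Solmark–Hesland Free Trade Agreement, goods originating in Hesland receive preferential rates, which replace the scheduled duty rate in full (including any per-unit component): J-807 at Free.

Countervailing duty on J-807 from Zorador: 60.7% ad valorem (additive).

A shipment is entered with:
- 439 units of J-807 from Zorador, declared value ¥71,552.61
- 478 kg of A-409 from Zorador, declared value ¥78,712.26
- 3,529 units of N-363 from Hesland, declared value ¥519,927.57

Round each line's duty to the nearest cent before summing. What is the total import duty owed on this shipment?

¥242,543.63

Line 1 (J-807, Zorador, 439 units, ¥71,552.61):
Base rate for J-807 is 24.5%.
J-807 has an FTA preferential rate, but origin Zorador is not Hesland; base rate stands.
Additional duty on J-807 from Zorador: +60.7%. Applied ad valorem rate: 24.5% + 60.7% = 85.2%.
Duty = ¥71,552.61 × 85.2% = ¥60,962.82.
Line 2 (A-409, Zorador, 478 kg, ¥78,712.26):
Base rate for A-409 is 10.5% + ¥3.64/kg.
Duty = ¥78,712.26 × 10.5% + 478 × ¥3.64 = ¥10,004.71.
Line 3 (N-363, Hesland, 3,529 units, ¥519,927.57):
Base rate for N-363 is 33%.
Origin Hesland is the FTA partner but N-363 is not on the preference list; base rate stands.
Duty = ¥519,927.57 × 33% = ¥171,576.10.
Total = ¥60,962.82 + ¥10,004.71 + ¥171,576.10 = ¥242,543.63.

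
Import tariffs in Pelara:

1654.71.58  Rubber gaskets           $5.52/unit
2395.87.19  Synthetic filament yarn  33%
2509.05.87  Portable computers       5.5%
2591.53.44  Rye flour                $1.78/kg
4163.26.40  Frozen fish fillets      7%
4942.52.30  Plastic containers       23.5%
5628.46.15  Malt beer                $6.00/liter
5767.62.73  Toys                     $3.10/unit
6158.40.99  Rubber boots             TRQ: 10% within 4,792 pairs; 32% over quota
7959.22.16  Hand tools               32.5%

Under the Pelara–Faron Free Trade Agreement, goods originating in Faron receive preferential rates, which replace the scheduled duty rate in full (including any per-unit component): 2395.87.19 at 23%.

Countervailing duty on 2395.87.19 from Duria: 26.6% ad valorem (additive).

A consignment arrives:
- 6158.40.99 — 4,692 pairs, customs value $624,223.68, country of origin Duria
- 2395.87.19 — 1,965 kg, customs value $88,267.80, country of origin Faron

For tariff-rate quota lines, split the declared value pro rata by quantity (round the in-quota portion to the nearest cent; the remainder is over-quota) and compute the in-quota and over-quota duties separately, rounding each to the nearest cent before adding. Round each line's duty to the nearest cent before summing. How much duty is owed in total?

$82,723.96

Line 1 (6158.40.99, Duria, 4,692 pairs, $624,223.68):
Code 6158.40.99 is under a tariff-rate quota (threshold 4,792 pairs). Quantity 4,692 pairs is within the quota, so the in-quota rate 10% applies to the full value.
Duty = $624,223.68 × 10% = $62,422.37.
Line 2 (2395.87.19, Faron, 1,965 kg, $88,267.80):
Base rate for 2395.87.19 is 33%.
Origin Faron qualifies under the Pelara–Faron agreement and 2395.87.19 is covered: preferential rate 23% applies instead.
The additional-duty order on 2395.87.19 targets Duria, not Faron; it does not apply.
Duty = $88,267.80 × 23% = $20,301.59.
Total = $62,422.37 + $20,301.59 = $82,723.96.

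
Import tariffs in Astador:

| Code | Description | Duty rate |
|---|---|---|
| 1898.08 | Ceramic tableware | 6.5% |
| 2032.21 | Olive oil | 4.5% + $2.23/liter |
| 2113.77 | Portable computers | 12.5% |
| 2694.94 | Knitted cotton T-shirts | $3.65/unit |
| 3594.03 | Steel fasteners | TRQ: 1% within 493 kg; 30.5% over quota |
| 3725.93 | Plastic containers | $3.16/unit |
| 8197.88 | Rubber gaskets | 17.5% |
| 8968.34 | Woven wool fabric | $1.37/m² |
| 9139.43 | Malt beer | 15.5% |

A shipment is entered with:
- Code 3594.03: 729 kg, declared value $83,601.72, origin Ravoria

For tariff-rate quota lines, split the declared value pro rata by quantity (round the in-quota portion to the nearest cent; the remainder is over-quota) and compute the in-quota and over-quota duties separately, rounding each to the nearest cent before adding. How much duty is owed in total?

$8,820.04

Line 1 (3594.03, Ravoria, 729 kg, $83,601.72):
Code 3594.03 is under a tariff-rate quota (threshold 493 kg). In-quota: 493 kg at 1%; over-quota: 236 kg at 30.5%.
Pro-rata value split: in-quota = $83,601.72 × 493/729 = $56,537.24; over-quota = $83,601.72 − $56,537.24 = $27,064.48.
In-quota duty = $56,537.24 × 1% = $565.37. Over-quota duty = $27,064.48 × 30.5% = $8,254.67.
Line duty = $565.37 + $8,254.67 = $8,820.04.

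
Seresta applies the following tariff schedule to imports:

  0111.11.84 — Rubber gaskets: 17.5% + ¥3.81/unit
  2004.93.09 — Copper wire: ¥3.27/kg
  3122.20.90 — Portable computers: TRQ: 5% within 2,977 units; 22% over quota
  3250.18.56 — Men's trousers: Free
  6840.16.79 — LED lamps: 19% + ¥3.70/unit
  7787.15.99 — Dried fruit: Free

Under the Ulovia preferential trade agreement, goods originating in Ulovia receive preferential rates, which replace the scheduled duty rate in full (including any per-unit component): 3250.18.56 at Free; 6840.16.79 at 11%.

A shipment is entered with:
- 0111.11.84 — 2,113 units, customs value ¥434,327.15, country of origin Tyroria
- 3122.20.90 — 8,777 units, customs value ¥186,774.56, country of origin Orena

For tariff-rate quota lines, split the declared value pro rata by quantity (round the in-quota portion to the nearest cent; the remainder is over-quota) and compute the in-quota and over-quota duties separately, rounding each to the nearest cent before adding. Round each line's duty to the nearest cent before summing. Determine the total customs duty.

¥114,378.59

Line 1 (0111.11.84, Tyroria, 2,113 units, ¥434,327.15):
Base rate for 0111.11.84 is 17.5% + ¥3.81/unit.
Duty = ¥434,327.15 × 17.5% + 2,113 × ¥3.81 = ¥84,057.78.
Line 2 (3122.20.90, Orena, 8,777 units, ¥186,774.56):
Code 3122.20.90 is under a tariff-rate quota (threshold 2,977 units). In-quota: 2,977 units at 5%; over-quota: 5,800 units at 22%.
Pro-rata value split: in-quota = ¥186,774.56 × 2,977/8,777 = ¥63,350.56; over-quota = ¥186,774.56 − ¥63,350.56 = ¥123,424.00.
In-quota duty = ¥63,350.56 × 5% = ¥3,167.53. Over-quota duty = ¥123,424.00 × 22% = ¥27,153.28.
Line duty = ¥3,167.53 + ¥27,153.28 = ¥30,320.81.
Total = ¥84,057.78 + ¥30,320.81 = ¥114,378.59.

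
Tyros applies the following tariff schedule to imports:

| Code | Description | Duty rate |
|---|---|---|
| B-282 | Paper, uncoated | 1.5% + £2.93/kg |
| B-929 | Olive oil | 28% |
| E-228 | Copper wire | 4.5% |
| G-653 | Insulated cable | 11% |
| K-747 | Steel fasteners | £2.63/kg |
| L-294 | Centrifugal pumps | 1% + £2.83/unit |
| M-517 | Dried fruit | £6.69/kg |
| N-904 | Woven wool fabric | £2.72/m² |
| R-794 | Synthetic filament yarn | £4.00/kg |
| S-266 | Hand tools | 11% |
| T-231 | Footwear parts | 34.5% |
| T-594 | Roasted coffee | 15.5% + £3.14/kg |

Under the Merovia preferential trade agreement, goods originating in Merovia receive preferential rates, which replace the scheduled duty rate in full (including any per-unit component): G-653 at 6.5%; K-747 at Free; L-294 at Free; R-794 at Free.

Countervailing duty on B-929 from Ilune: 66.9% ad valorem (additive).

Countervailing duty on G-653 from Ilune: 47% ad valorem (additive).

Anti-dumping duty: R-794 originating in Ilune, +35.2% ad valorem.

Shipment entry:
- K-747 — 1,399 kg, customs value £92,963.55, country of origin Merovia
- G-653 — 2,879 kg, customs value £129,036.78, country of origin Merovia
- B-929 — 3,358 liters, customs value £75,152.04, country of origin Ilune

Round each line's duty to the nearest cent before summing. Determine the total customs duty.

£79,706.68

Line 1 (K-747, Merovia, 1,399 kg, £92,963.55):
Base rate for K-747 is £2.63/kg.
Origin Merovia qualifies under the Tyros–Merovia agreement and K-747 is covered: preferential rate Free applies instead.
Duty = £92,963.55 × 0% = £0.00.
Line 2 (G-653, Merovia, 2,879 kg, £129,036.78):
Base rate for G-653 is 11%.
Origin Merovia qualifies under the Tyros–Merovia agreement and G-653 is covered: preferential rate 6.5% applies instead.
The additional-duty order on G-653 targets Ilune, not Merovia; it does not apply.
Duty = £129,036.78 × 6.5% = £8,387.39.
Line 3 (B-929, Ilune, 3,358 liters, £75,152.04):
Base rate for B-929 is 28%.
Additional duty on B-929 from Ilune: +66.9%. Applied ad valorem rate: 28% + 66.9% = 94.9%.
Duty = £75,152.04 × 94.9% = £71,319.29.
Total = £0.00 + £8,387.39 + £71,319.29 = £79,706.68.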